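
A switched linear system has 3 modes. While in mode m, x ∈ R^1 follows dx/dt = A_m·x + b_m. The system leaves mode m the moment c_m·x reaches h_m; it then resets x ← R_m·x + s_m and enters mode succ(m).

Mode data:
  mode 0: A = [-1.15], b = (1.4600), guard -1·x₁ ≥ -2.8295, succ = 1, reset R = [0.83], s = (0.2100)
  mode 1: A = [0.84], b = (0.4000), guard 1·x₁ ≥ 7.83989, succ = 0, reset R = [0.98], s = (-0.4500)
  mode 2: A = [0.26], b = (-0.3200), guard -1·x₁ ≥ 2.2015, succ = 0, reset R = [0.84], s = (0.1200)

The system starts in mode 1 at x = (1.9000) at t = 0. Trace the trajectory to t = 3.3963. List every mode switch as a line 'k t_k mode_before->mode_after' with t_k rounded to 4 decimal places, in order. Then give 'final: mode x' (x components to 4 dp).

1 1.4913 1->0
2 2.6574 0->1
final: 1 5.1689

Mode 1: guard c·x = 7.8399 hit at Δt = 1.4913 (t = 1.4913), x⁻ = (7.8399) → reset → x⁺ = (7.2331), jump to mode 0
Mode 0: guard c·x = -2.8295 hit at Δt = 1.1661 (t = 2.6574), x⁻ = (2.8295) → reset → x⁺ = (2.5585), jump to mode 1
Mode 1: flow for 0.7389 to horizon, guard not reached → x = (5.1689)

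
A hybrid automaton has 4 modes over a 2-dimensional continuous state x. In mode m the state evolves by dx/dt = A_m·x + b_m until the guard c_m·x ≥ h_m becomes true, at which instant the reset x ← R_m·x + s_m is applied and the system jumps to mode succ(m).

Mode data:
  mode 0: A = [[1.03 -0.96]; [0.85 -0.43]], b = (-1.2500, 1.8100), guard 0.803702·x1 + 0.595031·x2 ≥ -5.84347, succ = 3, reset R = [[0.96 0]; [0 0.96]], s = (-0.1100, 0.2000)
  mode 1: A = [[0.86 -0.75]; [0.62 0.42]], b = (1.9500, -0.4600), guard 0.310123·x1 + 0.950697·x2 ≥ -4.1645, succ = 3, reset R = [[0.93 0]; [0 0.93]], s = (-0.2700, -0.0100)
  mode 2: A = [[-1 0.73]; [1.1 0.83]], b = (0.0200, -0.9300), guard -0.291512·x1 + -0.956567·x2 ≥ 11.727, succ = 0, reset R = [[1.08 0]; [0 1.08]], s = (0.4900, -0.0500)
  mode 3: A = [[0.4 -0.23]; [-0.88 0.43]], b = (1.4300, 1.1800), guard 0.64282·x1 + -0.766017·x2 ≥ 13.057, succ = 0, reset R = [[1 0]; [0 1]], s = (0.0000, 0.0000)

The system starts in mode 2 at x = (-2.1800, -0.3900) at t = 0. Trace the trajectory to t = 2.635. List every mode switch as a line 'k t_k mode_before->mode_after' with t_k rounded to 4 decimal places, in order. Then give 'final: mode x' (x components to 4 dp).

Mode 2: guard c·x = 11.7270 hit at Δt = 1.5141 (t = 1.5141), x⁻ = (-3.7451, -11.1181) → reset → x⁺ = (-3.5547, -12.0576), jump to mode 0
Mode 0: guard c·x = -5.8435 hit at Δt = 0.4733 (t = 1.9874), x⁻ = (-0.0741, -9.7204) → reset → x⁺ = (-0.1811, -9.1316), jump to mode 3
Mode 3: flow for 0.6476 to horizon, guard not reached → x = (2.5645, -11.8632)

1 1.5141 2->0
2 1.9874 0->3
final: 3 2.5645 -11.8632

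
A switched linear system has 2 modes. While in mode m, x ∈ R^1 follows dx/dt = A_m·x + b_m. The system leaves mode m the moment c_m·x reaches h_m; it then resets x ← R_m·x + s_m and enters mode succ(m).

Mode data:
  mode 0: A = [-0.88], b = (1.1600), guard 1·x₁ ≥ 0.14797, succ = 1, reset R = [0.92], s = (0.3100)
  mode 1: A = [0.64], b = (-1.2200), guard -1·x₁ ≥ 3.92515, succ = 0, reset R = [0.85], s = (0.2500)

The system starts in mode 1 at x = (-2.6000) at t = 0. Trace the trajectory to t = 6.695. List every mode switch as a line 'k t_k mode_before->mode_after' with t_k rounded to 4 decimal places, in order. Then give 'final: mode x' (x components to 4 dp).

1 0.4028 1->0
2 1.9090 0->1
3 4.0727 1->0
4 5.5789 0->1
final: 1 -1.0765

Mode 1: guard c·x = 3.9251 hit at Δt = 0.4028 (t = 0.4028), x⁻ = (-3.9251) → reset → x⁺ = (-3.0864), jump to mode 0
Mode 0: guard c·x = 0.1480 hit at Δt = 1.5062 (t = 1.9090), x⁻ = (0.1480) → reset → x⁺ = (0.4461), jump to mode 1
Mode 1: guard c·x = 3.9251 hit at Δt = 2.1637 (t = 4.0727), x⁻ = (-3.9252) → reset → x⁺ = (-3.0864), jump to mode 0
Mode 0: guard c·x = 0.1480 hit at Δt = 1.5062 (t = 5.5789), x⁻ = (0.1480) → reset → x⁺ = (0.4461), jump to mode 1
Mode 1: flow for 1.1161 to horizon, guard not reached → x = (-1.0765)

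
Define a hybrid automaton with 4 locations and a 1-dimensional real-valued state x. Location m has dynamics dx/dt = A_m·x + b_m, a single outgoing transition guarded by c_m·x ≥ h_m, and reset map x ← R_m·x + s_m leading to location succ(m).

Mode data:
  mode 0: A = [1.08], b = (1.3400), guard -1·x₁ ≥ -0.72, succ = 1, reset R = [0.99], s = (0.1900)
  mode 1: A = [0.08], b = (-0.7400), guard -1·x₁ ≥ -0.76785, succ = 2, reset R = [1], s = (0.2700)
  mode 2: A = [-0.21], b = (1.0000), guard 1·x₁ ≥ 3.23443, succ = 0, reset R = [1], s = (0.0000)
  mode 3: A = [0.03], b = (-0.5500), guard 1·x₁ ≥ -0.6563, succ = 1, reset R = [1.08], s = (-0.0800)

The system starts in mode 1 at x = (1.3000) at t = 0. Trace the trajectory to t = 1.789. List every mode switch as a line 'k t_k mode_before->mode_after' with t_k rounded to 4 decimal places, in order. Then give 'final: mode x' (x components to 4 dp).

1 0.8099 1->2
final: 2 1.7300

Mode 1: guard c·x = -0.7679 hit at Δt = 0.8099 (t = 0.8099), x⁻ = (0.7679) → reset → x⁺ = (1.0379), jump to mode 2
Mode 2: flow for 0.9791 to horizon, guard not reached → x = (1.7300)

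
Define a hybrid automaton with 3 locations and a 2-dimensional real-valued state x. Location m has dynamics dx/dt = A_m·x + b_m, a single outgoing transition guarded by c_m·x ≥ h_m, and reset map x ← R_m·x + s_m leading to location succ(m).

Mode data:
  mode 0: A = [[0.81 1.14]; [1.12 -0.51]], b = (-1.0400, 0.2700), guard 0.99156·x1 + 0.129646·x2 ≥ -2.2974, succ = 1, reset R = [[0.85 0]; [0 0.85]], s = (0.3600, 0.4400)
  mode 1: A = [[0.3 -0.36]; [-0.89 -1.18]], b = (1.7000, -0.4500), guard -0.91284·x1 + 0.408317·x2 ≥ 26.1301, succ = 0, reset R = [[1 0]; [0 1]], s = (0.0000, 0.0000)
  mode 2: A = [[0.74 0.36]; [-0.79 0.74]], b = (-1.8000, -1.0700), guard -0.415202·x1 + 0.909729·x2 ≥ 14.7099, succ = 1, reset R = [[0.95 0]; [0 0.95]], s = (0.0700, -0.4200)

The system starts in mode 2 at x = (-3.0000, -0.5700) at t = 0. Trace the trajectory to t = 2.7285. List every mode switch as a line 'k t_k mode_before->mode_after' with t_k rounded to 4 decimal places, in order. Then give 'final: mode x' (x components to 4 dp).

1 1.5693 2->1
final: 1 -19.8217 11.4031

Mode 2: guard c·x = 14.7099 hit at Δt = 1.5693 (t = 1.5693), x⁻ = (-12.8870, 10.2879) → reset → x⁺ = (-12.1727, 9.3535), jump to mode 1
Mode 1: flow for 1.1592 to horizon, guard not reached → x = (-19.8217, 11.4031)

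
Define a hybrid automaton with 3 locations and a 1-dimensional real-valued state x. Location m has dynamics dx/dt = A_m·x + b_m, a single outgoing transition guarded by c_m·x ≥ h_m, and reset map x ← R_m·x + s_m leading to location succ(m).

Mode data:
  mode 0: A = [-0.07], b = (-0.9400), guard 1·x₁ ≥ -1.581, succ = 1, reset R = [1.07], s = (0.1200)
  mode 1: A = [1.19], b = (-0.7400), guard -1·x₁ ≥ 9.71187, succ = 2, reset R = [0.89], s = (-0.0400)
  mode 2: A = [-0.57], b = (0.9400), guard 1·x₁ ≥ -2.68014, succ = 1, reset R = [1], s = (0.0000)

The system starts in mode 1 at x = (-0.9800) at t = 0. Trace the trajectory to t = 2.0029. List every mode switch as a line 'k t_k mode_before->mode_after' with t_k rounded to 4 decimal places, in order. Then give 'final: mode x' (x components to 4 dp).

Mode 1: guard c·x = 9.7119 hit at Δt = 1.5666 (t = 1.5666), x⁻ = (-9.7119) → reset → x⁺ = (-8.6836), jump to mode 2
Mode 2: flow for 0.4363 to horizon, guard not reached → x = (-6.4085)

1 1.5666 1->2
final: 2 -6.4085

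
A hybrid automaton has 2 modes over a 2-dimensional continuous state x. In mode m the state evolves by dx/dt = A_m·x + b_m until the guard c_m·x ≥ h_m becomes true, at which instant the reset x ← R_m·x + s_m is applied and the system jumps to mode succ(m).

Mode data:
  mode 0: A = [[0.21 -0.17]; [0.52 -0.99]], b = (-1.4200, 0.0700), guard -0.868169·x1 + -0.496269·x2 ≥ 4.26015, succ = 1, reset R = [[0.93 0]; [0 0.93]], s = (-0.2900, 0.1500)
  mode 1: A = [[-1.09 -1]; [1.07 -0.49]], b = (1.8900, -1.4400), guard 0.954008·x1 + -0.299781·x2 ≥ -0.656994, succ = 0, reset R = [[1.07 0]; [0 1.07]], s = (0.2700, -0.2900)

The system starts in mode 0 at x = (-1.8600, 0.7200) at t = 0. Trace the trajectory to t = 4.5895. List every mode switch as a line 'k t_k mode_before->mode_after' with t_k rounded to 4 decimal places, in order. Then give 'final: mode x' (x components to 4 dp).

Mode 0: guard c·x = 4.2602 hit at Δt = 1.2232 (t = 1.2232), x⁻ = (-4.3561, -0.9638) → reset → x⁺ = (-4.3412, -0.7464), jump to mode 1
Mode 1: guard c·x = -0.6570 hit at Δt = 0.4384 (t = 1.6616), x⁻ = (-1.4240, -2.3402) → reset → x⁺ = (-1.2537, -2.7940), jump to mode 0
Mode 0: guard c·x = 4.2602 hit at Δt = 1.6590 (t = 3.3206), x⁻ = (-3.9399, -1.6920) → reset → x⁺ = (-3.9541, -1.4236), jump to mode 1
Mode 1: guard c·x = -0.6570 hit at Δt = 0.3547 (t = 3.6753), x⁻ = (-1.5018, -2.5875) → reset → x⁺ = (-1.3369, -3.0586), jump to mode 0
Mode 0: flow for 0.9142 to horizon, guard not reached → x = (-2.6526, -1.8385)

1 1.2232 0->1
2 1.6616 1->0
3 3.3206 0->1
4 3.6753 1->0
final: 0 -2.6526 -1.8385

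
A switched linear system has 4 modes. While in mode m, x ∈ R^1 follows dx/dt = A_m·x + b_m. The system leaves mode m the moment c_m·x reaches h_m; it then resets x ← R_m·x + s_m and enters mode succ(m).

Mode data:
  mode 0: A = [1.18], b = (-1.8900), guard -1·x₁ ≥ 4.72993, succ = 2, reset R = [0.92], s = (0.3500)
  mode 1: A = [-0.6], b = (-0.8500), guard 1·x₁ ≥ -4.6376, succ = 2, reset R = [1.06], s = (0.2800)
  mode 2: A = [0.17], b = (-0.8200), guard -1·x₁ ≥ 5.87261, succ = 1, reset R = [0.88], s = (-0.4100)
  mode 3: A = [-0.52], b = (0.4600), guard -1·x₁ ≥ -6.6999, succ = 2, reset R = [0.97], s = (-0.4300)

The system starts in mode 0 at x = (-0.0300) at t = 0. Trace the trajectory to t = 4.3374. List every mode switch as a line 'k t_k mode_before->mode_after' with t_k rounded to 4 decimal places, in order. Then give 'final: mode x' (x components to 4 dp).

Mode 0: guard c·x = 4.7299 hit at Δt = 1.1491 (t = 1.1491), x⁻ = (-4.7299) → reset → x⁺ = (-4.0015), jump to mode 2
Mode 2: guard c·x = 5.8726 hit at Δt = 1.1311 (t = 2.2802), x⁻ = (-5.8726) → reset → x⁺ = (-5.5779), jump to mode 1
Mode 1: guard c·x = -4.6376 hit at Δt = 0.4269 (t = 2.7071), x⁻ = (-4.6376) → reset → x⁺ = (-4.6359), jump to mode 2
Mode 2: guard c·x = 5.8726 hit at Δt = 0.7228 (t = 3.4299), x⁻ = (-5.8726) → reset → x⁺ = (-5.5779), jump to mode 1
Mode 1: guard c·x = -4.6376 hit at Δt = 0.4269 (t = 3.8568), x⁻ = (-4.6376) → reset → x⁺ = (-4.6359), jump to mode 2
Mode 2: flow for 0.4806 to horizon, guard not reached → x = (-5.4412)

1 1.1491 0->2
2 2.2802 2->1
3 2.7071 1->2
4 3.4299 2->1
5 3.8568 1->2
final: 2 -5.4412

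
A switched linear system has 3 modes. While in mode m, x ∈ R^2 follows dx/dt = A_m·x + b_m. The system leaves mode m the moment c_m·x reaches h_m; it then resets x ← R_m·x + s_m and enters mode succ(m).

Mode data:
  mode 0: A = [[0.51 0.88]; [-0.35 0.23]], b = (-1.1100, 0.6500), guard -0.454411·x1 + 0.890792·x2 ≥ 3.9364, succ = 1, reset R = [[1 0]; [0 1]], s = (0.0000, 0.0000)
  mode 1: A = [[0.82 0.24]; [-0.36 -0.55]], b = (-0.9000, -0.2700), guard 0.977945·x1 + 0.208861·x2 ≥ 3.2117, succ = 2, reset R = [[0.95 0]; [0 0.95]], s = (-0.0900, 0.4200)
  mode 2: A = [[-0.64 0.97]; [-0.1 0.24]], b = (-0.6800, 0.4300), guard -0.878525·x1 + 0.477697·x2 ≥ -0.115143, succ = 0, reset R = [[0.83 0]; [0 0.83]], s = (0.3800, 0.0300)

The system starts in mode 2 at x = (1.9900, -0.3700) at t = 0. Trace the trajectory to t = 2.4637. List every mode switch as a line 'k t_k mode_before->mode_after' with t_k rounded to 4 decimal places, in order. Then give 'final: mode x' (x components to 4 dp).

Mode 2: guard c·x = -0.1151 hit at Δt = 1.2718 (t = 1.2718), x⁻ = (0.1295, -0.0029) → reset → x⁺ = (0.4875, 0.0276), jump to mode 0
Mode 0: flow for 1.1919 to horizon, guard not reached → x = (-0.3867, 0.9090)

1 1.2718 2->0
final: 0 -0.3867 0.9090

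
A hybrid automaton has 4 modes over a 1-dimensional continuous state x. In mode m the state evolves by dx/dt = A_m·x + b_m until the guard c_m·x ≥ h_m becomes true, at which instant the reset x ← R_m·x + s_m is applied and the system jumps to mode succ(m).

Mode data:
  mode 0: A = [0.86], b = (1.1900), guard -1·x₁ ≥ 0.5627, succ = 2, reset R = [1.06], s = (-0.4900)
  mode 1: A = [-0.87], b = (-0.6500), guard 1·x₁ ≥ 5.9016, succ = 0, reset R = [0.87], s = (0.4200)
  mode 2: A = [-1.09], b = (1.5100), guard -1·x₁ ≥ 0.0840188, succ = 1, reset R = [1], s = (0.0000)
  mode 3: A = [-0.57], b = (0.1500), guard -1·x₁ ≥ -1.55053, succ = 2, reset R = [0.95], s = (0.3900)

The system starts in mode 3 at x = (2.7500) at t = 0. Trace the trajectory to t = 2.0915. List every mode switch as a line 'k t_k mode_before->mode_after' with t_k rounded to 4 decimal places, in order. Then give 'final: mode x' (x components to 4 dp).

Mode 3: guard c·x = -1.5505 hit at Δt = 1.1551 (t = 1.1551), x⁻ = (1.5505) → reset → x⁺ = (1.8630), jump to mode 2
Mode 2: flow for 0.9364 to horizon, guard not reached → x = (1.5575)

1 1.1551 3->2
final: 2 1.5575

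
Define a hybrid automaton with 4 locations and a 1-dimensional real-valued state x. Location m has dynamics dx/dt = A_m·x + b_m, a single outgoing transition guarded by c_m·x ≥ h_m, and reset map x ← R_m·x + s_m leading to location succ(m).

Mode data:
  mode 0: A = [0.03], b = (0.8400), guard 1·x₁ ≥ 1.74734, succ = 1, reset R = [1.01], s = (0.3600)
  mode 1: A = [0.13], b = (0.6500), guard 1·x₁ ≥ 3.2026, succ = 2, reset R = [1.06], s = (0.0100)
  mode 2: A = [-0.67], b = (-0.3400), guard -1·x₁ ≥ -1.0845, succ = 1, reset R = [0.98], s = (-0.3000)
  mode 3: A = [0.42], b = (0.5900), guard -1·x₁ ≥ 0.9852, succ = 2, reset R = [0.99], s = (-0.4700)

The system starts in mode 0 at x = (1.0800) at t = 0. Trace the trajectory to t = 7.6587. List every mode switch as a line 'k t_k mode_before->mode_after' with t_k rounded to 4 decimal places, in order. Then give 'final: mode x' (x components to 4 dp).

Mode 0: guard c·x = 1.7473 hit at Δt = 0.7563 (t = 0.7563), x⁻ = (1.7473) → reset → x⁺ = (2.1248), jump to mode 1
Mode 1: guard c·x = 3.2026 hit at Δt = 1.0836 (t = 1.8399), x⁻ = (3.2026) → reset → x⁺ = (3.4048), jump to mode 2
Mode 2: guard c·x = -1.0845 hit at Δt = 1.3420 (t = 3.1819), x⁻ = (1.0845) → reset → x⁺ = (0.7628), jump to mode 1
Mode 1: guard c·x = 3.2026 hit at Δt = 2.7156 (t = 5.8975), x⁻ = (3.2026) → reset → x⁺ = (3.4048), jump to mode 2
Mode 2: guard c·x = -1.0845 hit at Δt = 1.3420 (t = 7.2395), x⁻ = (1.0845) → reset → x⁺ = (0.7628), jump to mode 1
Mode 1: flow for 0.4192 to horizon, guard not reached → x = (1.0856)

1 0.7563 0->1
2 1.8399 1->2
3 3.1819 2->1
4 5.8975 1->2
5 7.2395 2->1
final: 1 1.0856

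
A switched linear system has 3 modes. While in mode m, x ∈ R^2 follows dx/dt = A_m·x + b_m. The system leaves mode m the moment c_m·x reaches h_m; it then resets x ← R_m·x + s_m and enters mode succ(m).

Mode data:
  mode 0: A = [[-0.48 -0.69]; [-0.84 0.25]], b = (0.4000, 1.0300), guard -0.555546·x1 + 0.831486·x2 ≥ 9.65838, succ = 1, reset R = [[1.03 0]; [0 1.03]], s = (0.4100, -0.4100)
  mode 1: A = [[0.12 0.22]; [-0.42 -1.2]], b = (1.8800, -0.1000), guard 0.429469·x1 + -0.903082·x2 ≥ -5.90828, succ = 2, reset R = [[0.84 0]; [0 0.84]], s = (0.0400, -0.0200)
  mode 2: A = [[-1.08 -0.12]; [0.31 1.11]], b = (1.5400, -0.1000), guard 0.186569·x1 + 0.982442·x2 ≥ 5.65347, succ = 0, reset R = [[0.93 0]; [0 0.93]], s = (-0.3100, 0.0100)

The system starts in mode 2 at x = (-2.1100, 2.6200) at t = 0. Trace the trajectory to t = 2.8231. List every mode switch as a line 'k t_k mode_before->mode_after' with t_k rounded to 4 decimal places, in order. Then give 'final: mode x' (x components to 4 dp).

1 0.8090 2->0
2 1.6557 0->1
3 2.1011 1->2
4 2.3272 2->0
final: 0 -2.8223 7.7018

Mode 2: guard c·x = 5.6535 hit at Δt = 0.8090 (t = 0.8090), x⁻ = (-0.3202, 5.8153) → reset → x⁺ = (-0.6078, 5.4182), jump to mode 0
Mode 0: guard c·x = 9.6584 hit at Δt = 0.8467 (t = 1.6557), x⁻ = (-3.5857, 9.2200) → reset → x⁺ = (-3.2833, 9.0866), jump to mode 1
Mode 1: guard c·x = -5.9083 hit at Δt = 0.4454 (t = 2.1011), x⁻ = (-1.8733, 5.6515) → reset → x⁺ = (-1.5336, 4.7272), jump to mode 2
Mode 2: guard c·x = 5.6535 hit at Δt = 0.2261 (t = 2.3272), x⁻ = (-1.0208, 5.9484) → reset → x⁺ = (-1.2594, 5.5420), jump to mode 0
Mode 0: flow for 0.4959 to horizon, guard not reached → x = (-2.8223, 7.7018)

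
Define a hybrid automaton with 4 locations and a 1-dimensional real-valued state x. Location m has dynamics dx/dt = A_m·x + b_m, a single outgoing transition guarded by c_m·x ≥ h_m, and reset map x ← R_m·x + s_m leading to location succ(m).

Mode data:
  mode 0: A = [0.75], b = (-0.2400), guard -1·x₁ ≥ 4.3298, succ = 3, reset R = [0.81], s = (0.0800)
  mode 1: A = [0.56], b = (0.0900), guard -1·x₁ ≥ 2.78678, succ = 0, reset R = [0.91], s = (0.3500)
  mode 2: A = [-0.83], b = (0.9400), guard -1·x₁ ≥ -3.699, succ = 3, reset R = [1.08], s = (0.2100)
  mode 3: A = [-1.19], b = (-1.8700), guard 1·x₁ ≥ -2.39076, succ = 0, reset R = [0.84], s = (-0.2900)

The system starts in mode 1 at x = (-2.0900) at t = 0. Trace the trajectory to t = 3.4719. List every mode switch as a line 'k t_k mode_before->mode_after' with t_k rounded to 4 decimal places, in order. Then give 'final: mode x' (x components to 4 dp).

Mode 1: guard c·x = 2.7868 hit at Δt = 0.5506 (t = 0.5506), x⁻ = (-2.7868) → reset → x⁺ = (-2.1860), jump to mode 0
Mode 0: guard c·x = 4.3298 hit at Δt = 0.8242 (t = 1.3748), x⁻ = (-4.3298) → reset → x⁺ = (-3.4271), jump to mode 3
Mode 3: guard c·x = -2.3908 hit at Δt = 0.6870 (t = 2.0618), x⁻ = (-2.3908) → reset → x⁺ = (-2.2982), jump to mode 0
Mode 0: guard c·x = 4.3298 hit at Δt = 0.7658 (t = 2.8276), x⁻ = (-4.3298) → reset → x⁺ = (-3.4271), jump to mode 3
Mode 3: flow for 0.6443 to horizon, guard not reached → x = (-2.4334)

1 0.5506 1->0
2 1.3748 0->3
3 2.0618 3->0
4 2.8276 0->3
final: 3 -2.4334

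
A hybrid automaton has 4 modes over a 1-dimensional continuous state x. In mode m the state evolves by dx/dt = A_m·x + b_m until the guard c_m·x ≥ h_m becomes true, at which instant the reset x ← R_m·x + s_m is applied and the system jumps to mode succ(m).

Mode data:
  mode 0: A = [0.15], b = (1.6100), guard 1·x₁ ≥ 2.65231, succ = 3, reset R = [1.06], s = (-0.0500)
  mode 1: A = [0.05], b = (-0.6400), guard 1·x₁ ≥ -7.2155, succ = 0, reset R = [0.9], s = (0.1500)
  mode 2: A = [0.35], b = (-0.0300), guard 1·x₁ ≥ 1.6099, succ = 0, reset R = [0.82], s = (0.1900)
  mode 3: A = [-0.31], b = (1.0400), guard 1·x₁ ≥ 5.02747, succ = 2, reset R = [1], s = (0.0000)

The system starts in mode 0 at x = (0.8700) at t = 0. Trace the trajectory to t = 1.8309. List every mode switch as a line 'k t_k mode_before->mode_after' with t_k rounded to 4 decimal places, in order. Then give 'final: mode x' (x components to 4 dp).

1 0.9526 0->3
final: 3 2.9029

Mode 0: guard c·x = 2.6523 hit at Δt = 0.9526 (t = 0.9526), x⁻ = (2.6523) → reset → x⁺ = (2.7614), jump to mode 3
Mode 3: flow for 0.8783 to horizon, guard not reached → x = (2.9029)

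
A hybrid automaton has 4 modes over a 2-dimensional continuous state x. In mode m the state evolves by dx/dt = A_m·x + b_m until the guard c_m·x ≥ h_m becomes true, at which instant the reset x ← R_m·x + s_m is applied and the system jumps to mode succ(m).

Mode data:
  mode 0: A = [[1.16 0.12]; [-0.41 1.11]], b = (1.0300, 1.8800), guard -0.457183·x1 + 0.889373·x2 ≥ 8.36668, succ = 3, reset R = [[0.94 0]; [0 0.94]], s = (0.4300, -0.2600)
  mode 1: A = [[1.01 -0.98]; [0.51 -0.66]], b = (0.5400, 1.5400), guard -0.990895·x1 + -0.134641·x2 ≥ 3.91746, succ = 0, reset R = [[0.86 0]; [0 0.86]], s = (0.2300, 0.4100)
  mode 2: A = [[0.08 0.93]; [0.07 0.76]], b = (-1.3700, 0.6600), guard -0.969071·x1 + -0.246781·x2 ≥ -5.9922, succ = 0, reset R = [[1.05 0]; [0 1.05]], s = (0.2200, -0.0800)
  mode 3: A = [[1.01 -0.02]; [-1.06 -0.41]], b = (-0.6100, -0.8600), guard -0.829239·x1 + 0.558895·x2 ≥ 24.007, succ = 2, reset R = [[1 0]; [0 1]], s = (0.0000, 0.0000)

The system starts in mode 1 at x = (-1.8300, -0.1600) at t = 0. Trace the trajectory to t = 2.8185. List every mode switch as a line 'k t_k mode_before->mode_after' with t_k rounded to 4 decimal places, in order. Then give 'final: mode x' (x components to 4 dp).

1 0.9630 1->0
2 1.7981 0->3
final: 3 -17.3116 12.5029

Mode 1: guard c·x = 3.9175 hit at Δt = 0.9630 (t = 0.9630), x⁻ = (-3.9518, -0.0123) → reset → x⁺ = (-3.1685, 0.3995), jump to mode 0
Mode 0: guard c·x = 8.3667 hit at Δt = 0.8351 (t = 1.7981), x⁻ = (-6.5119, 6.0599) → reset → x⁺ = (-5.6912, 5.4363), jump to mode 3
Mode 3: flow for 1.0204 to horizon, guard not reached → x = (-17.3116, 12.5029)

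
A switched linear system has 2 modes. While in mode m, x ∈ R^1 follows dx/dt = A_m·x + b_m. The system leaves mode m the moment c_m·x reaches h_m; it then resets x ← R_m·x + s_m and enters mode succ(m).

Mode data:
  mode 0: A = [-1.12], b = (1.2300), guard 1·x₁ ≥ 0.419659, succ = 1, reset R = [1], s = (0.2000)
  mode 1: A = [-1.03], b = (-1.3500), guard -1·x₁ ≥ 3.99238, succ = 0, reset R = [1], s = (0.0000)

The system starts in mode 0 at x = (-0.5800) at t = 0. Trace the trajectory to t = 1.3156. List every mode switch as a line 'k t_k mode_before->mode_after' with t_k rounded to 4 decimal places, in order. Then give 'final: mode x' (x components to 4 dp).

Mode 0: guard c·x = 0.4197 hit at Δt = 0.8085 (t = 0.8085), x⁻ = (0.4197) → reset → x⁺ = (0.6197), jump to mode 1
Mode 1: flow for 0.5071 to horizon, guard not reached → x = (-0.1657)

1 0.8085 0->1
final: 1 -0.1657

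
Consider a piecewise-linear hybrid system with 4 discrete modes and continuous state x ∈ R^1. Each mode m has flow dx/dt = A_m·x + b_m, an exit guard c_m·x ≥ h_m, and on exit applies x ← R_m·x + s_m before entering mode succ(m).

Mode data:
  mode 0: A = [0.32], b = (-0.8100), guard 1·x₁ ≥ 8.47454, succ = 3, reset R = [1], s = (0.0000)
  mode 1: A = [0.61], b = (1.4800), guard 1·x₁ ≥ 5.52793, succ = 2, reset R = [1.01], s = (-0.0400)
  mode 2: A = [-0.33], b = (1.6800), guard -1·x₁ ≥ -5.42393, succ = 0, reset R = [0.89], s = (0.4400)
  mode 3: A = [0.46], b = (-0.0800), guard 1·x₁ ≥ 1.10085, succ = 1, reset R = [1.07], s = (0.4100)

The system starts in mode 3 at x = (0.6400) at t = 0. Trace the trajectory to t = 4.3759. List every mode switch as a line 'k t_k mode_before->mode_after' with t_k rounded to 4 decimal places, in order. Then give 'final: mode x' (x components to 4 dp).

1 1.4946 3->1
2 2.6157 1->2
3 3.5434 2->0
final: 0 6.1025

Mode 3: guard c·x = 1.1009 hit at Δt = 1.4946 (t = 1.4946), x⁻ = (1.1009) → reset → x⁺ = (1.5879), jump to mode 1
Mode 1: guard c·x = 5.5279 hit at Δt = 1.1211 (t = 2.6157), x⁻ = (5.5279) → reset → x⁺ = (5.5432), jump to mode 2
Mode 2: guard c·x = -5.4239 hit at Δt = 0.9277 (t = 3.5434), x⁻ = (5.4239) → reset → x⁺ = (5.2673), jump to mode 0
Mode 0: flow for 0.8325 to horizon, guard not reached → x = (6.1025)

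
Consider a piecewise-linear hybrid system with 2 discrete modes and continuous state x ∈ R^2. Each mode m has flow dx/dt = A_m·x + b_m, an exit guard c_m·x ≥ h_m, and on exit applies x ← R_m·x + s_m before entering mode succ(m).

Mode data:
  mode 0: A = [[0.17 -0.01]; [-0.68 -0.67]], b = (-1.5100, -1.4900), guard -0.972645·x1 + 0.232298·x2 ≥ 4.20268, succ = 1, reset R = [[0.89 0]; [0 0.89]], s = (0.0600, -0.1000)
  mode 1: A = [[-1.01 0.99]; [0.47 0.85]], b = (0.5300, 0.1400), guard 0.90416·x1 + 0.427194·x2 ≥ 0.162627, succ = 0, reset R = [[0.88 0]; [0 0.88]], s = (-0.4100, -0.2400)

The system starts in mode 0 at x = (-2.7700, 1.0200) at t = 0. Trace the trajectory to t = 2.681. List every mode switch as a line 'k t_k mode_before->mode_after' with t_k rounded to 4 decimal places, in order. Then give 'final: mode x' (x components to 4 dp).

1 0.6132 0->1
2 1.7525 1->0
final: 0 -2.2624 -0.0147

Mode 0: guard c·x = 4.2027 hit at Δt = 0.6132 (t = 0.6132), x⁻ = (-4.0569, 1.1055) → reset → x⁺ = (-3.5506, 0.8839), jump to mode 1
Mode 1: guard c·x = 0.1626 hit at Δt = 1.1393 (t = 1.7525), x⁻ = (-0.2541, 0.9184) → reset → x⁺ = (-0.6336, 0.5682), jump to mode 0
Mode 0: flow for 0.9285 to horizon, guard not reached → x = (-2.2624, -0.0147)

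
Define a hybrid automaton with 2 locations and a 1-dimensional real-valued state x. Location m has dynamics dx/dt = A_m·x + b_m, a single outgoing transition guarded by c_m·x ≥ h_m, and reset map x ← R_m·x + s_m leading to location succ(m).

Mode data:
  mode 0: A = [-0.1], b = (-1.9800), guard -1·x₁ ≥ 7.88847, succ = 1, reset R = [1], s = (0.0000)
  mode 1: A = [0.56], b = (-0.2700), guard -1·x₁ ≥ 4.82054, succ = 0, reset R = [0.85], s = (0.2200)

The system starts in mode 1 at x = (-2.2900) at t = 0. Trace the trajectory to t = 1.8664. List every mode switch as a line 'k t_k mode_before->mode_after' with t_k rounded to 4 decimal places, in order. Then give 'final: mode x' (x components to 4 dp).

1 1.1582 1->0
final: 0 -4.9661

Mode 1: guard c·x = 4.8205 hit at Δt = 1.1582 (t = 1.1582), x⁻ = (-4.8205) → reset → x⁺ = (-3.8775), jump to mode 0
Mode 0: flow for 0.7082 to horizon, guard not reached → x = (-4.9661)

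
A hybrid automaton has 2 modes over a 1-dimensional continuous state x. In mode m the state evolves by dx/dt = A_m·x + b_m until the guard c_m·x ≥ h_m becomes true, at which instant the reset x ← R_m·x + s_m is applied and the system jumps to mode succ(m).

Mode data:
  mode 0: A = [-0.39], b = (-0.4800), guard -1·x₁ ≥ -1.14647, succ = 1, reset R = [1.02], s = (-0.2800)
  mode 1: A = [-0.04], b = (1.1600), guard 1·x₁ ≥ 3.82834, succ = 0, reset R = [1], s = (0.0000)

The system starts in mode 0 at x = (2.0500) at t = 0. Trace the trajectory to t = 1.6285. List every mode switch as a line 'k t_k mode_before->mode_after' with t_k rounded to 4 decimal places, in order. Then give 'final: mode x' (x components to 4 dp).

1 0.8260 0->1
final: 1 1.7774

Mode 0: guard c·x = -1.1465 hit at Δt = 0.8260 (t = 0.8260), x⁻ = (1.1465) → reset → x⁺ = (0.8894), jump to mode 1
Mode 1: flow for 0.8025 to horizon, guard not reached → x = (1.7774)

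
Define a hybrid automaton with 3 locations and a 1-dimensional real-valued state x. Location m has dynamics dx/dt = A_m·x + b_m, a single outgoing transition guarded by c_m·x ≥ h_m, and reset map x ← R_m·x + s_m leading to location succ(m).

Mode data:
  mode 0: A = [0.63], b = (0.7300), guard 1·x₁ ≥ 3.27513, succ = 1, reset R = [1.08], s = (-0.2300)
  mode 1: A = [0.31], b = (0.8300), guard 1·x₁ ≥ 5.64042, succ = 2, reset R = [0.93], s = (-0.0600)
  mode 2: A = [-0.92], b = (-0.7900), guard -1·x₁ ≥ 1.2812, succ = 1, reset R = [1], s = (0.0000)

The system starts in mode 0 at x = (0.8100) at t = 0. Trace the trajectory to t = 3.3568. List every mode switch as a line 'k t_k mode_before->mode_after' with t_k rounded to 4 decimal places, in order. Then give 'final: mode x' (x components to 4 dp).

Mode 0: guard c·x = 3.2751 hit at Δt = 1.2887 (t = 1.2887), x⁻ = (3.2751) → reset → x⁺ = (3.3071), jump to mode 1
Mode 1: guard c·x = 5.6404 hit at Δt = 1.0620 (t = 2.3507), x⁻ = (5.6404) → reset → x⁺ = (5.1856), jump to mode 2
Mode 2: flow for 1.0061 to horizon, guard not reached → x = (1.5366)

1 1.2887 0->1
2 2.3507 1->2
final: 2 1.5366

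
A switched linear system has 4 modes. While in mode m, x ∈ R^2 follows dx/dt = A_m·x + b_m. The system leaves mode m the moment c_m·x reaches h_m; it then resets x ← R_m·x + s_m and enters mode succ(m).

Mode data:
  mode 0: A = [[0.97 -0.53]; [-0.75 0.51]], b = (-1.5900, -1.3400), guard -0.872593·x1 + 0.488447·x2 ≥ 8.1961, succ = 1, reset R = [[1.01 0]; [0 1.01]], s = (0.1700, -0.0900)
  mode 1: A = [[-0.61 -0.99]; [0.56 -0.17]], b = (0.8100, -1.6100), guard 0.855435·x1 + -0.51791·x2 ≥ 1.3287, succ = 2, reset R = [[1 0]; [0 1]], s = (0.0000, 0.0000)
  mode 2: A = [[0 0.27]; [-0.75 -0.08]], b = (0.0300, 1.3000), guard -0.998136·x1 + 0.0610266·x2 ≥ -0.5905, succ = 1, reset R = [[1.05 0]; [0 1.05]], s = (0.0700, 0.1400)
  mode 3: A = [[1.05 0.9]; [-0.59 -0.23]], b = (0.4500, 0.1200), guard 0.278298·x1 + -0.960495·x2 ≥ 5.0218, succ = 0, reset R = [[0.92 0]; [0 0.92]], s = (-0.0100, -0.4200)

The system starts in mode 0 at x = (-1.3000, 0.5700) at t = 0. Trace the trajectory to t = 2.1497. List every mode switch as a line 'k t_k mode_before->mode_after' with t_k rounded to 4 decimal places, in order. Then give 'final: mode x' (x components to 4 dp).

1 1.0750 0->1
final: 1 -3.1309 -2.2312

Mode 0: guard c·x = 8.1961 hit at Δt = 1.0750 (t = 1.0750), x⁻ = (-7.7529, 2.9296) → reset → x⁺ = (-7.6604, 2.8689), jump to mode 1
Mode 1: flow for 1.0747 to horizon, guard not reached → x = (-3.1309, -2.2312)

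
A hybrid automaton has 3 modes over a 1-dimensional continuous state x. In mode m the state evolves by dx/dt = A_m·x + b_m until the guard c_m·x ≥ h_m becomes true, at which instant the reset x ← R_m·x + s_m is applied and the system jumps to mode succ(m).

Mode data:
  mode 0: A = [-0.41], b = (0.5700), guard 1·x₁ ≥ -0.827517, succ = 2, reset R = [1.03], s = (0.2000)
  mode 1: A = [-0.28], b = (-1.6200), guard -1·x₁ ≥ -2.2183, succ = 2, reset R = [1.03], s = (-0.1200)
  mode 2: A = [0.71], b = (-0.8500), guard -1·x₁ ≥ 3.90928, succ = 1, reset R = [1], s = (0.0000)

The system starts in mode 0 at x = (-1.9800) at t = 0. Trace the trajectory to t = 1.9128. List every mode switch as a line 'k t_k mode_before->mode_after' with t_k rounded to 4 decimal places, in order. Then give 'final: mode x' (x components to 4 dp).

Mode 0: guard c·x = -0.8275 hit at Δt = 1.0207 (t = 1.0207), x⁻ = (-0.8275) → reset → x⁺ = (-0.6523), jump to mode 2
Mode 2: flow for 0.8921 to horizon, guard not reached → x = (-2.2873)

1 1.0207 0->2
final: 2 -2.2873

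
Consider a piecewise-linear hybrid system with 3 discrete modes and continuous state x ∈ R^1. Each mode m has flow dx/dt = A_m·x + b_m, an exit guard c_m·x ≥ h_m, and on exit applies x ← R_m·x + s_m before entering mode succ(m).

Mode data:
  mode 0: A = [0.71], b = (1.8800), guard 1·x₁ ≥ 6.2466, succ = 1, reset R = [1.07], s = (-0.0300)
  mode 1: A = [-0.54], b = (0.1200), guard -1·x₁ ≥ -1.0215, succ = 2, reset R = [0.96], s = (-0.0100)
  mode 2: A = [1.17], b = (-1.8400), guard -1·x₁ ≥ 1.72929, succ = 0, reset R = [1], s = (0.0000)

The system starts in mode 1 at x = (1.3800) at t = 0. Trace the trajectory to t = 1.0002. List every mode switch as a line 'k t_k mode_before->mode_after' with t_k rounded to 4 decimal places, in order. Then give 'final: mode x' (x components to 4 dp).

Mode 1: guard c·x = -1.0215 hit at Δt = 0.6862 (t = 0.6862), x⁻ = (1.0215) → reset → x⁺ = (0.9706), jump to mode 2
Mode 2: flow for 0.3140 to horizon, guard not reached → x = (0.7034)

1 0.6862 1->2
final: 2 0.7034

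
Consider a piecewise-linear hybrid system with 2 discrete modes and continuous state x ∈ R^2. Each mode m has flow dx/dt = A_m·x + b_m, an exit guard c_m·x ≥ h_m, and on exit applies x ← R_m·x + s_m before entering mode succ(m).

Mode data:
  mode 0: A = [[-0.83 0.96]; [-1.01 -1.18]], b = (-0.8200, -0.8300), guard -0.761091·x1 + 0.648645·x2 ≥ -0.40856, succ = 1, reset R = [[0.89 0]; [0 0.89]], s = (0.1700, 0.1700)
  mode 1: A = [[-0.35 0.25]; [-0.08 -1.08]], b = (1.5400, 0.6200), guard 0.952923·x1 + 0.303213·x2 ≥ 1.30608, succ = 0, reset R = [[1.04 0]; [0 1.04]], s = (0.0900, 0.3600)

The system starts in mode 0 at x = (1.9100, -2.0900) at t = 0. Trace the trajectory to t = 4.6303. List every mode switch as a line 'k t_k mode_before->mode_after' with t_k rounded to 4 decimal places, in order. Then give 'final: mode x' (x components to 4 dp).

Mode 0: guard c·x = -0.4086 hit at Δt = 0.8540 (t = 0.8540), x⁻ = (-0.6074, -1.3425) → reset → x⁺ = (-0.3706, -1.0248), jump to mode 1
Mode 1: guard c·x = 1.3061 hit at Δt = 1.3145 (t = 2.1685), x⁻ = (1.3235, 0.1479) → reset → x⁺ = (1.4665, 0.5138), jump to mode 0
Mode 0: guard c·x = -0.4086 hit at Δt = 0.8683 (t = 3.0368), x⁻ = (0.0251, -0.6004) → reset → x⁺ = (0.1924, -0.3643), jump to mode 1
Mode 1: guard c·x = 1.3061 hit at Δt = 0.8917 (t = 3.9285), x⁻ = (1.3145, 0.1764) → reset → x⁺ = (1.4570, 0.5435), jump to mode 0
Mode 0: flow for 0.7018 to horizon, guard not reached → x = (0.2798, -0.5385)

1 0.8540 0->1
2 2.1685 1->0
3 3.0368 0->1
4 3.9285 1->0
final: 0 0.2798 -0.5385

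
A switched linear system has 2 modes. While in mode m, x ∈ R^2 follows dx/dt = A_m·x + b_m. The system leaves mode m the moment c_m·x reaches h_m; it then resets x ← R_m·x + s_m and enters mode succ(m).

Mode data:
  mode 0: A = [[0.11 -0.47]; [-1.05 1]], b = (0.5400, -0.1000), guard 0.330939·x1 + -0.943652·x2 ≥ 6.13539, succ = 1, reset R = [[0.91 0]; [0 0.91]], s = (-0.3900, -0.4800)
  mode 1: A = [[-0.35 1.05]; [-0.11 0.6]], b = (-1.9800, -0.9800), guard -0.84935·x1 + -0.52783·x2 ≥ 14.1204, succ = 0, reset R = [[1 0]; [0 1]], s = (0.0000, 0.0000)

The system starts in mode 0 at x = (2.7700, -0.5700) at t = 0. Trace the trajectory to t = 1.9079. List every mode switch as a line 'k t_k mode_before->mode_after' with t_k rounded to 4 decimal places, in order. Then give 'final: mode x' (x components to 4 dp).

1 0.7292 0->1
final: 1 -8.0190 -11.6446

Mode 0: guard c·x = 6.1354 hit at Δt = 0.7292 (t = 0.7292), x⁻ = (4.2676, -5.0051) → reset → x⁺ = (3.4935, -5.0347), jump to mode 1
Mode 1: flow for 1.1787 to horizon, guard not reached → x = (-8.0190, -11.6446)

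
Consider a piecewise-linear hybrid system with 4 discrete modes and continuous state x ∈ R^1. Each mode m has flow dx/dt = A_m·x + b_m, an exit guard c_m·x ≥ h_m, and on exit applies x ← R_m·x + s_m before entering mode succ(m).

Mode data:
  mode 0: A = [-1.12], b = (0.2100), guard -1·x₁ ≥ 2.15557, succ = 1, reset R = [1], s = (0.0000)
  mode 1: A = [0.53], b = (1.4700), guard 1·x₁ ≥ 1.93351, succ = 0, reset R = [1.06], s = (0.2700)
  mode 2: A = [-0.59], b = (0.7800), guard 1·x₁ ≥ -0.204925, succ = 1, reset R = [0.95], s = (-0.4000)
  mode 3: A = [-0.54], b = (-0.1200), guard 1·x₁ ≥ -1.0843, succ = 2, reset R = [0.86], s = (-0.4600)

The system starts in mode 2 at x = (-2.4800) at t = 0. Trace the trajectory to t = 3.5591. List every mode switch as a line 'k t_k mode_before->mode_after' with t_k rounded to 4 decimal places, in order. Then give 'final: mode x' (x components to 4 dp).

Mode 2: guard c·x = -0.2049 hit at Δt = 1.5462 (t = 1.5462), x⁻ = (-0.2049) → reset → x⁺ = (-0.5947), jump to mode 1
Mode 1: guard c·x = 1.9335 hit at Δt = 1.4533 (t = 2.9995), x⁻ = (1.9335) → reset → x⁺ = (2.3195), jump to mode 0
Mode 0: flow for 0.5596 to horizon, guard not reached → x = (1.3267)

1 1.5462 2->1
2 2.9995 1->0
final: 0 1.3267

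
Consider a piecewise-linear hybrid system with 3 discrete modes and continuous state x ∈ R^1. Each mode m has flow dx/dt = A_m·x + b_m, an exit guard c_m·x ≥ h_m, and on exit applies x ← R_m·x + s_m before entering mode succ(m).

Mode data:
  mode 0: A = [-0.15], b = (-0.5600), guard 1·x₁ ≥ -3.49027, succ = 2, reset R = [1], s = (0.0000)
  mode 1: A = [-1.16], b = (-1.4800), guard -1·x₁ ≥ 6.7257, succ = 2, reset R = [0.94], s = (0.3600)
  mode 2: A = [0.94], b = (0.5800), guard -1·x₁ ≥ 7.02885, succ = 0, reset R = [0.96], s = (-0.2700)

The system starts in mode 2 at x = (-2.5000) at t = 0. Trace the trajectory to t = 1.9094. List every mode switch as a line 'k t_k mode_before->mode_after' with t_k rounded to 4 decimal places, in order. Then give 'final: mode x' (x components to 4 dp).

Mode 2: guard c·x = 7.0289 hit at Δt = 1.3035 (t = 1.3035), x⁻ = (-7.0289) → reset → x⁺ = (-7.0177), jump to mode 0
Mode 0: flow for 0.6059 to horizon, guard not reached → x = (-6.7324)

1 1.3035 2->0
final: 0 -6.7324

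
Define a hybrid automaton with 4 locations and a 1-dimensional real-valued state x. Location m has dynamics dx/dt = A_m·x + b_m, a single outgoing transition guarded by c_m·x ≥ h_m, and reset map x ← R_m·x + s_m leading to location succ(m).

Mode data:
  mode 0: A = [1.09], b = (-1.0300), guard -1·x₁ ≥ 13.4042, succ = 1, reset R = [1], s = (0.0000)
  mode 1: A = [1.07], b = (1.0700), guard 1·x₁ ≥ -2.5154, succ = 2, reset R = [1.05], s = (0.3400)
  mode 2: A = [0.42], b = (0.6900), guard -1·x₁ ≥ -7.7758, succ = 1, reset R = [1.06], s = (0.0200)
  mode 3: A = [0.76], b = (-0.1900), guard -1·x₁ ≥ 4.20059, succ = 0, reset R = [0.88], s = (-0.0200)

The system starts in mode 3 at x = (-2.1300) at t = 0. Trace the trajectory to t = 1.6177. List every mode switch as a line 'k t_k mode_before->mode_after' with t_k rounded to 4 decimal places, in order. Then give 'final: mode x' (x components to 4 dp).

Mode 3: guard c·x = 4.2006 hit at Δt = 0.8236 (t = 0.8236), x⁻ = (-4.2006) → reset → x⁺ = (-3.7165), jump to mode 0
Mode 0: flow for 0.7941 to horizon, guard not reached → x = (-10.1324)

1 0.8236 3->0
final: 0 -10.1324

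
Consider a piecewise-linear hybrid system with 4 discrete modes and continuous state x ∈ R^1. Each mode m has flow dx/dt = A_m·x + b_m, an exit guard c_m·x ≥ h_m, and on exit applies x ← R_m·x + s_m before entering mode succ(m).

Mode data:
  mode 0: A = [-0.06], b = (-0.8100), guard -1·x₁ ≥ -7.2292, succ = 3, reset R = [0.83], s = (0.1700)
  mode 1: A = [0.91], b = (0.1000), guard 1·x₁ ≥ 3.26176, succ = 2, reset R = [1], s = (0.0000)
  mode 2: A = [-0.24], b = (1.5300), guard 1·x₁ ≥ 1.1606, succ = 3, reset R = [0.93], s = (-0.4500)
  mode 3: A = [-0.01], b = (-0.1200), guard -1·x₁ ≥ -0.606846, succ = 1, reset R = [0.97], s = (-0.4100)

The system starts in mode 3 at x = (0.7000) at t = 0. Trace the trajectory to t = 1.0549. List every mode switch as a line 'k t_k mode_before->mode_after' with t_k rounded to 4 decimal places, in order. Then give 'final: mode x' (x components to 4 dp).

Mode 3: guard c·x = -0.6068 hit at Δt = 0.7362 (t = 0.7362), x⁻ = (0.6068) → reset → x⁺ = (0.1786), jump to mode 1
Mode 1: flow for 0.3187 to horizon, guard not reached → x = (0.2757)

1 0.7362 3->1
final: 1 0.2757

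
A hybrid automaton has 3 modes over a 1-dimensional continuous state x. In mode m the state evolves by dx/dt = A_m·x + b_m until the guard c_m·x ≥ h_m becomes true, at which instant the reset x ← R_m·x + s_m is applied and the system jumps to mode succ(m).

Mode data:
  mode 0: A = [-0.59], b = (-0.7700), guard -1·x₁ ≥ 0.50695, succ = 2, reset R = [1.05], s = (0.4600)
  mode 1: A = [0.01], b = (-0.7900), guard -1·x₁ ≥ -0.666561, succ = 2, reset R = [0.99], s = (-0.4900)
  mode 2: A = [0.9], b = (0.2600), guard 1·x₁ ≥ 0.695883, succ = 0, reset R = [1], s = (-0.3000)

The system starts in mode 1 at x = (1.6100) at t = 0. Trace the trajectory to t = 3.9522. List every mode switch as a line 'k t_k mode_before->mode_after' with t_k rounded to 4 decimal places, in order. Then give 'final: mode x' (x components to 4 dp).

1 1.2117 1->2
2 2.0604 2->0
3 3.3429 0->2
final: 2 0.0859

Mode 1: guard c·x = -0.6666 hit at Δt = 1.2117 (t = 1.2117), x⁻ = (0.6666) → reset → x⁺ = (0.1699), jump to mode 2
Mode 2: guard c·x = 0.6959 hit at Δt = 0.8487 (t = 2.0604), x⁻ = (0.6959) → reset → x⁺ = (0.3959), jump to mode 0
Mode 0: guard c·x = 0.5070 hit at Δt = 1.2825 (t = 3.3429), x⁻ = (-0.5070) → reset → x⁺ = (-0.0723), jump to mode 2
Mode 2: flow for 0.6093 to horizon, guard not reached → x = (0.0859)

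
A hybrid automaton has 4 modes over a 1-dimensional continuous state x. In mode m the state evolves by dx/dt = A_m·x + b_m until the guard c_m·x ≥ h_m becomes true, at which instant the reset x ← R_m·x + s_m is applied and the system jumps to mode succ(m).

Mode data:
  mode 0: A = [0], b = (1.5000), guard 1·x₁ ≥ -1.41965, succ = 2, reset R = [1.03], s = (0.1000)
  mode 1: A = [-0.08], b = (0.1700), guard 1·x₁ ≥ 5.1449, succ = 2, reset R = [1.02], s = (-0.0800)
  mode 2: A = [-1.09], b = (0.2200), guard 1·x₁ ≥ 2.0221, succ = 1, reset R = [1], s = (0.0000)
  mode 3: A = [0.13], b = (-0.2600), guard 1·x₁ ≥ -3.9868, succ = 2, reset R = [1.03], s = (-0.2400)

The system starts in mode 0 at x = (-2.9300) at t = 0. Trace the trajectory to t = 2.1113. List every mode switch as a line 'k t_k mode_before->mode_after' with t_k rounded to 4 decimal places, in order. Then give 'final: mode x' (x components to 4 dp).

1 1.0069 0->2
final: 2 -0.2675

Mode 0: guard c·x = -1.4197 hit at Δt = 1.0069 (t = 1.0069), x⁻ = (-1.4197) → reset → x⁺ = (-1.3622), jump to mode 2
Mode 2: flow for 1.1044 to horizon, guard not reached → x = (-0.2675)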